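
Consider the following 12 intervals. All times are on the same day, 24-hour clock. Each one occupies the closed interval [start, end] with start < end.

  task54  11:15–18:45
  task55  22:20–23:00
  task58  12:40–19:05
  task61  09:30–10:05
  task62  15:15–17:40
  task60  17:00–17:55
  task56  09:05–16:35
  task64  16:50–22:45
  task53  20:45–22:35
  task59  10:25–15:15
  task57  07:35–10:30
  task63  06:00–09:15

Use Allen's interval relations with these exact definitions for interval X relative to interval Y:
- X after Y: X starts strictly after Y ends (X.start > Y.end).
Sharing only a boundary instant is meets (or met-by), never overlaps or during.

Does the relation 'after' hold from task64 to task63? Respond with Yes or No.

Yes

task64 = [16:50, 22:45], task63 = [06:00, 09:15].
Actual relation of task64 to task63: after.
Asked whether 'after' holds → Yes.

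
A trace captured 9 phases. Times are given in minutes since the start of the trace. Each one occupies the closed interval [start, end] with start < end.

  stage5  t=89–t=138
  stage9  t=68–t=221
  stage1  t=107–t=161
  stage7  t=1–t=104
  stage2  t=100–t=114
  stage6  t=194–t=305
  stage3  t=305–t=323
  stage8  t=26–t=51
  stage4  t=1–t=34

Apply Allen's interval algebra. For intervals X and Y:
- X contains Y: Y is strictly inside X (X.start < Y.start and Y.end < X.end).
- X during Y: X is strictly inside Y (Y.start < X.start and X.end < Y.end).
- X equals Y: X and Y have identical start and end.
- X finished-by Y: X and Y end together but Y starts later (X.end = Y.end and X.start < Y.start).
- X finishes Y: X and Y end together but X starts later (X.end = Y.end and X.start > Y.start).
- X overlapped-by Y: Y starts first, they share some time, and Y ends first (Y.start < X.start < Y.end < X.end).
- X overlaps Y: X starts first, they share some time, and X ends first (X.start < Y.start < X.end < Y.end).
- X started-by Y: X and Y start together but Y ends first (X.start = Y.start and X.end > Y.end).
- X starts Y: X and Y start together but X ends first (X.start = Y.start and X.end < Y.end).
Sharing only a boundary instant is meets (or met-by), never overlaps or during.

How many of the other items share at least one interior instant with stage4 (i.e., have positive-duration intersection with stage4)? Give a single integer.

2

Target stage4 = [t=1, t=34].
stage1 [t=107, t=161] → after → no.
stage2 [t=100, t=114] → after → no.
stage3 [t=305, t=323] → after → no.
stage5 [t=89, t=138] → after → no.
stage6 [t=194, t=305] → after → no.
stage7 [t=1, t=104] → started-by → counts.
stage8 [t=26, t=51] → overlapped-by → counts.
stage9 [t=68, t=221] → after → no.
Total: 2.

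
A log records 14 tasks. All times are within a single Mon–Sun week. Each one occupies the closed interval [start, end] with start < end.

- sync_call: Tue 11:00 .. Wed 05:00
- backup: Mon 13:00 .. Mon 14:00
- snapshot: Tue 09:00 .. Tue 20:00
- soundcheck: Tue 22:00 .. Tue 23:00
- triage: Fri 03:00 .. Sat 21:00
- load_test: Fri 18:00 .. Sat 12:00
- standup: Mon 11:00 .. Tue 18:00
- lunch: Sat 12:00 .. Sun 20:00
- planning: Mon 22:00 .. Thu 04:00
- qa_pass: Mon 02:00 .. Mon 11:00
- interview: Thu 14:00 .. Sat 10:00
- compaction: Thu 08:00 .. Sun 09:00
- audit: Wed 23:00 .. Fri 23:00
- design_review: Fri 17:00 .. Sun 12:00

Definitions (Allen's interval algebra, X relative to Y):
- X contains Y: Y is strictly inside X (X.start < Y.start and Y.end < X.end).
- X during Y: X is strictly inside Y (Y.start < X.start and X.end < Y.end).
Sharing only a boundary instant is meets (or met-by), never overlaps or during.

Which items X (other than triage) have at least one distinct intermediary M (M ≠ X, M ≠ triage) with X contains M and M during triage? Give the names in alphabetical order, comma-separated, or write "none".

compaction, design_review

Target triage = [Fri 03:00, Sat 21:00].
Intermediaries M with M during triage: load_test.
Via load_test — items with X contains load_test: compaction, design_review.
Union: compaction, design_review.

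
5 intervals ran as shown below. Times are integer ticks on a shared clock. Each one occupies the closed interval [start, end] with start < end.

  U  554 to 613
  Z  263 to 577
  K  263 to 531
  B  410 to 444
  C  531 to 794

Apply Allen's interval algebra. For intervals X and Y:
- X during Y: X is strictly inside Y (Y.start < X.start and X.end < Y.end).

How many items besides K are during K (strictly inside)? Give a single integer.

Target K = [263, 531].
B [410, 444] → during → counts.
C [531, 794] → met-by → no.
U [554, 613] → after → no.
Z [263, 577] → started-by → no.
Total: 1.

1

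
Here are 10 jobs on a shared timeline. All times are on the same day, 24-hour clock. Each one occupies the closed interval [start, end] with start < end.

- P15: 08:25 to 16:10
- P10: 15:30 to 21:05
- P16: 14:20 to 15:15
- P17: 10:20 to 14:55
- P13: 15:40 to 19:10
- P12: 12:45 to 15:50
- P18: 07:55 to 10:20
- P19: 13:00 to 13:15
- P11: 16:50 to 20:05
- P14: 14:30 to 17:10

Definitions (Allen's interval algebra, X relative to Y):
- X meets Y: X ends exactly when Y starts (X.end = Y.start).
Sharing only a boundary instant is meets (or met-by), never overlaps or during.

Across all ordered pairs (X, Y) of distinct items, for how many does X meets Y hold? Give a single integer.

1

Checking all 90 ordered pairs for relation 'meets'; matching pairs in alphabetical order:
(P18, P17): P18 meets P17 ✓
Count: 1.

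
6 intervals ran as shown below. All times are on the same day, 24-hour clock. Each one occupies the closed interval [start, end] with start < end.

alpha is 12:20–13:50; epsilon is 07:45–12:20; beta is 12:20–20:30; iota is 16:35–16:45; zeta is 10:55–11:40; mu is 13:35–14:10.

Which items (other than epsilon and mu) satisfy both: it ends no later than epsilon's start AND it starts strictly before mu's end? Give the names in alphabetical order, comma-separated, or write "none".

Conditions: its end is no later than epsilon's start (X.end <= 07:45) AND its start is strictly before mu's end (X.start < 14:10).
alpha: end 13:50 <= 07:45? ✗; start 12:20 < 14:10? ✓ → no.
beta: end 20:30 <= 07:45? ✗; start 12:20 < 14:10? ✓ → no.
iota: end 16:45 <= 07:45? ✗; start 16:35 < 14:10? ✗ → no.
zeta: end 11:40 <= 07:45? ✗; start 10:55 < 14:10? ✓ → no.
Result: none.

none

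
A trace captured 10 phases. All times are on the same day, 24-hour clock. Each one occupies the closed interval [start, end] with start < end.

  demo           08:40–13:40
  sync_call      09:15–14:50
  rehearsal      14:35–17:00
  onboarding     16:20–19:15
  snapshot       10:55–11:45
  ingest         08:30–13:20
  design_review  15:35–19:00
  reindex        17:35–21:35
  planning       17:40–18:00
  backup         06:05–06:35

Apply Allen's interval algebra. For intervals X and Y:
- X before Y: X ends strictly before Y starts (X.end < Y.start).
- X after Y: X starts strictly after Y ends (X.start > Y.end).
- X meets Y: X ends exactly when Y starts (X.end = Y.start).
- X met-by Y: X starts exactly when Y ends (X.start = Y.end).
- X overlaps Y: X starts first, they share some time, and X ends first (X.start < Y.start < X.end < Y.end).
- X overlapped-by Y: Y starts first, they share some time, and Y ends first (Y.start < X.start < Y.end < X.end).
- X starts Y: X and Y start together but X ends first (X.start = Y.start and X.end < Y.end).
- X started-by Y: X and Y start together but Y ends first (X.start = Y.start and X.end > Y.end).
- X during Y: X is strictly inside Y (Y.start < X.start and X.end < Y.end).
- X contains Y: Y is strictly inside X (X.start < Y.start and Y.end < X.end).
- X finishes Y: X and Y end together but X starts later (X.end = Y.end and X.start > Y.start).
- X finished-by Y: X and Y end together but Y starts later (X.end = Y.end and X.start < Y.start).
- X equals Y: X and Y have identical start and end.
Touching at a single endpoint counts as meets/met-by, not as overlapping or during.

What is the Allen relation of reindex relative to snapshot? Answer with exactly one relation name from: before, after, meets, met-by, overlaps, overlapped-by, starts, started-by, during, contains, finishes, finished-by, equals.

after

reindex = [17:35, 21:35]; snapshot = [10:55, 11:45].
Compare endpoints: reindex.start > snapshot.start, reindex.start > snapshot.end, reindex.end > snapshot.start, reindex.end > snapshot.end.
That pattern is 'after'.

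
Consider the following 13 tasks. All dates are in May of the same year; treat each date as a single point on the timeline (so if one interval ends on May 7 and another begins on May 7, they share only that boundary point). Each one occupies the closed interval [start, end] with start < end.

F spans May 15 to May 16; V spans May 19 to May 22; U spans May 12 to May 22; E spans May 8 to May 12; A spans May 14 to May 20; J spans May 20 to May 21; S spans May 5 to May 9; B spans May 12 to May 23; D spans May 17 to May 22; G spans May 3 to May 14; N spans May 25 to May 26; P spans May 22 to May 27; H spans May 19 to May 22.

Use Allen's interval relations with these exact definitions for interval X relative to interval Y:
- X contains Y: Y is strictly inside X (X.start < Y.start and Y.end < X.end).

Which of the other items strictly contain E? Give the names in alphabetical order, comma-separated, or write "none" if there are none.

Target E = [May 8, May 12].
A [May 14, May 20] → after → no.
B [May 12, May 23] → met-by → no.
D [May 17, May 22] → after → no.
F [May 15, May 16] → after → no.
G [May 3, May 14] → contains → yes.
H [May 19, May 22] → after → no.
J [May 20, May 21] → after → no.
N [May 25, May 26] → after → no.
P [May 22, May 27] → after → no.
S [May 5, May 9] → overlaps → no.
U [May 12, May 22] → met-by → no.
V [May 19, May 22] → after → no.
Result: G.

G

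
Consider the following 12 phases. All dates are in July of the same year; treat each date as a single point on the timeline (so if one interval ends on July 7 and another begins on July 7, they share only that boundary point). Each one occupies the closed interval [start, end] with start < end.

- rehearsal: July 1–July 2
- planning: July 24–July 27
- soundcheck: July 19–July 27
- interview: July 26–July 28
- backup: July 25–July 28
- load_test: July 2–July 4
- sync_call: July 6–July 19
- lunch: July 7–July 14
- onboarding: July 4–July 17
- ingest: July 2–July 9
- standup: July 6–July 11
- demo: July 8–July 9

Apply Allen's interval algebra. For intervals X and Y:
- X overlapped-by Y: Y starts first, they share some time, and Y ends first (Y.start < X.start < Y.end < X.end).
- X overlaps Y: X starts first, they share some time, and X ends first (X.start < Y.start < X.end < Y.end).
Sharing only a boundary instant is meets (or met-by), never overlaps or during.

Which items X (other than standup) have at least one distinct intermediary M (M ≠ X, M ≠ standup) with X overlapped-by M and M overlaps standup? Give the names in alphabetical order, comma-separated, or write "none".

lunch, onboarding, sync_call

Target standup = [July 6, July 11].
Intermediaries M with M overlaps standup: ingest.
Via ingest — items with X overlapped-by ingest: lunch, onboarding, sync_call.
Union: lunch, onboarding, sync_call.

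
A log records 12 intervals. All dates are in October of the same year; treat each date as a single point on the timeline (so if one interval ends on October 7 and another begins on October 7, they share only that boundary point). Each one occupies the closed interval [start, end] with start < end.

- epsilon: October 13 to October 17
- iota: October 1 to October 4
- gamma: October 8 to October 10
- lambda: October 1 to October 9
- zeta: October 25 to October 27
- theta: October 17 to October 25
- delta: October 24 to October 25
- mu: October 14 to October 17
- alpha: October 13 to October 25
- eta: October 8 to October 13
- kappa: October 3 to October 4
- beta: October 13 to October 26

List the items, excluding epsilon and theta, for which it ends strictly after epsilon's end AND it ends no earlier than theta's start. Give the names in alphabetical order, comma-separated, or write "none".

alpha, beta, delta, zeta

Conditions: its end is strictly after epsilon's end (X.end > October 17) AND its end is no earlier than theta's start (X.end >= October 17).
alpha: end October 25 > October 17? ✓; end October 25 >= October 17? ✓ → yes.
beta: end October 26 > October 17? ✓; end October 26 >= October 17? ✓ → yes.
delta: end October 25 > October 17? ✓; end October 25 >= October 17? ✓ → yes.
eta: end October 13 > October 17? ✗; end October 13 >= October 17? ✗ → no.
gamma: end October 10 > October 17? ✗; end October 10 >= October 17? ✗ → no.
iota: end October 4 > October 17? ✗; end October 4 >= October 17? ✗ → no.
kappa: end October 4 > October 17? ✗; end October 4 >= October 17? ✗ → no.
lambda: end October 9 > October 17? ✗; end October 9 >= October 17? ✗ → no.
mu: end October 17 > October 17? ✗; end October 17 >= October 17? ✓ → no.
zeta: end October 27 > October 17? ✓; end October 27 >= October 17? ✓ → yes.
Result: alpha, beta, delta, zeta.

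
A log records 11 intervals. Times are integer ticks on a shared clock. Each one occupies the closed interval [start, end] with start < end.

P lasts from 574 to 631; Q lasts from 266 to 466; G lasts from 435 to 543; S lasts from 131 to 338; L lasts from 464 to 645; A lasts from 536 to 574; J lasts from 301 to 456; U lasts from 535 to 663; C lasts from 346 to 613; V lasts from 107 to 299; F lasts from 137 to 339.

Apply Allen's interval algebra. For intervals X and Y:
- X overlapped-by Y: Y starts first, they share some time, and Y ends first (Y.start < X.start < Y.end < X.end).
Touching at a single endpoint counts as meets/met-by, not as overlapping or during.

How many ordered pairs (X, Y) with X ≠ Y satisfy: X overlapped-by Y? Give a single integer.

Checking all 110 ordered pairs for relation 'overlapped-by'; matching pairs in alphabetical order:
(A, G): A overlapped-by G ✓
(C, J): C overlapped-by J ✓
(C, Q): C overlapped-by Q ✓
(F, S): F overlapped-by S ✓
(F, V): F overlapped-by V ✓
(G, J): G overlapped-by J ✓
(G, Q): G overlapped-by Q ✓
(J, F): J overlapped-by F ✓
(J, S): J overlapped-by S ✓
(L, C): L overlapped-by C ✓
(L, G): L overlapped-by G ✓
(L, Q): L overlapped-by Q ✓
(P, C): P overlapped-by C ✓
(Q, F): Q overlapped-by F ✓
(Q, S): Q overlapped-by S ✓
(Q, V): Q overlapped-by V ✓
(S, V): S overlapped-by V ✓
(U, C): U overlapped-by C ✓
(U, G): U overlapped-by G ✓
(U, L): U overlapped-by L ✓
Count: 20.

20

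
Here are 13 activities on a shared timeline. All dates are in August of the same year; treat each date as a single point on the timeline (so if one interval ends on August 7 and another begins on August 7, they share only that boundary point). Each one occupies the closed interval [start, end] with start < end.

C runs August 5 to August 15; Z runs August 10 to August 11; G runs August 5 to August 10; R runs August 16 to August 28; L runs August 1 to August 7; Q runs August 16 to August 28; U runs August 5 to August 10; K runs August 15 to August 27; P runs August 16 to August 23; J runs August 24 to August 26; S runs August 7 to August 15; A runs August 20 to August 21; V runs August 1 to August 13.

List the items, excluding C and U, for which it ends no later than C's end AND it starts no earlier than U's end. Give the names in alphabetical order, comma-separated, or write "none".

Z

Conditions: its end is no later than C's end (X.end <= August 15) AND its start is no earlier than U's end (X.start >= August 10).
A: end August 21 <= August 15? ✗; start August 20 >= August 10? ✓ → no.
G: end August 10 <= August 15? ✓; start August 5 >= August 10? ✗ → no.
J: end August 26 <= August 15? ✗; start August 24 >= August 10? ✓ → no.
K: end August 27 <= August 15? ✗; start August 15 >= August 10? ✓ → no.
L: end August 7 <= August 15? ✓; start August 1 >= August 10? ✗ → no.
P: end August 23 <= August 15? ✗; start August 16 >= August 10? ✓ → no.
Q: end August 28 <= August 15? ✗; start August 16 >= August 10? ✓ → no.
R: end August 28 <= August 15? ✗; start August 16 >= August 10? ✓ → no.
S: end August 15 <= August 15? ✓; start August 7 >= August 10? ✗ → no.
V: end August 13 <= August 15? ✓; start August 1 >= August 10? ✗ → no.
Z: end August 11 <= August 15? ✓; start August 10 >= August 10? ✓ → yes.
Result: Z.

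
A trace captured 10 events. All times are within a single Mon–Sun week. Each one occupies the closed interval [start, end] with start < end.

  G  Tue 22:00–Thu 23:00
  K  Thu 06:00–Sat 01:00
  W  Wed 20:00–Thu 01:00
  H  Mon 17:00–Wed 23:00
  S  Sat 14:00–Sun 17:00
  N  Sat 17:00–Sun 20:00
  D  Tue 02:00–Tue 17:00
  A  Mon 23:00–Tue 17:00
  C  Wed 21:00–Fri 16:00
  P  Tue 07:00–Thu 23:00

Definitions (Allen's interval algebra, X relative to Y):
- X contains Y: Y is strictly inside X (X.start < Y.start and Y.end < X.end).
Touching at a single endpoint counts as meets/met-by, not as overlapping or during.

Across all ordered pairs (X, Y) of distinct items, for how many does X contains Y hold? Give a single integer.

Checking all 90 ordered pairs for relation 'contains'; matching pairs in alphabetical order:
(G, W): G contains W ✓
(H, A): H contains A ✓
(H, D): H contains D ✓
(P, W): P contains W ✓
Count: 4.

4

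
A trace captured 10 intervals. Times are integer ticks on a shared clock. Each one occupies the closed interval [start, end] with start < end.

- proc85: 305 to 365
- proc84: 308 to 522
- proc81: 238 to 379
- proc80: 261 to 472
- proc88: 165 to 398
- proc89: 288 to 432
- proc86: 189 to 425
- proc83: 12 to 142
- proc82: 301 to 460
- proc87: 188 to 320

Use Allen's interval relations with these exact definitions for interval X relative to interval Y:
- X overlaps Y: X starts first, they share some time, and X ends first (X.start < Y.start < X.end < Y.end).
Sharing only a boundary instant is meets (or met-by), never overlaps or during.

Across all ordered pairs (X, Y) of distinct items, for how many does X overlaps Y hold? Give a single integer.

Checking all 90 ordered pairs for relation 'overlaps'; matching pairs in alphabetical order:
(proc80, proc84): proc80 overlaps proc84 ✓
(proc81, proc80): proc81 overlaps proc80 ✓
(proc81, proc82): proc81 overlaps proc82 ✓
(proc81, proc84): proc81 overlaps proc84 ✓
(proc81, proc89): proc81 overlaps proc89 ✓
(proc82, proc84): proc82 overlaps proc84 ✓
(proc85, proc84): proc85 overlaps proc84 ✓
(proc86, proc80): proc86 overlaps proc80 ✓
(proc86, proc82): proc86 overlaps proc82 ✓
(proc86, proc84): proc86 overlaps proc84 ✓
(proc86, proc89): proc86 overlaps proc89 ✓
(proc87, proc80): proc87 overlaps proc80 ✓
(proc87, proc81): proc87 overlaps proc81 ✓
(proc87, proc82): proc87 overlaps proc82 ✓
(proc87, proc84): proc87 overlaps proc84 ✓
(proc87, proc85): proc87 overlaps proc85 ✓
(proc87, proc86): proc87 overlaps proc86 ✓
(proc87, proc89): proc87 overlaps proc89 ✓
(proc88, proc80): proc88 overlaps proc80 ✓
(proc88, proc82): proc88 overlaps proc82 ✓
(proc88, proc84): proc88 overlaps proc84 ✓
(proc88, proc86): proc88 overlaps proc86 ✓
(proc88, proc89): proc88 overlaps proc89 ✓
(proc89, proc82): proc89 overlaps proc82 ✓
... plus 1 further pairs not listed.
Count: 25.

25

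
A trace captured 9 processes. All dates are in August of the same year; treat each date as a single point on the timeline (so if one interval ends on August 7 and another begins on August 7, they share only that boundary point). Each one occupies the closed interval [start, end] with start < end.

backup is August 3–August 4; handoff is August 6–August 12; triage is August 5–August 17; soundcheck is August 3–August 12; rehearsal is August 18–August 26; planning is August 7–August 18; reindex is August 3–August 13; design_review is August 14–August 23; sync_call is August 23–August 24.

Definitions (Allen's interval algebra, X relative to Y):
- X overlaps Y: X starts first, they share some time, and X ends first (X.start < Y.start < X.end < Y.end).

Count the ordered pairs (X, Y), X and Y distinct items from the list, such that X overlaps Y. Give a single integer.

9

Checking all 72 ordered pairs for relation 'overlaps'; matching pairs in alphabetical order:
(design_review, rehearsal): design_review overlaps rehearsal ✓
(handoff, planning): handoff overlaps planning ✓
(planning, design_review): planning overlaps design_review ✓
(reindex, planning): reindex overlaps planning ✓
(reindex, triage): reindex overlaps triage ✓
(soundcheck, planning): soundcheck overlaps planning ✓
(soundcheck, triage): soundcheck overlaps triage ✓
(triage, design_review): triage overlaps design_review ✓
(triage, planning): triage overlaps planning ✓
Count: 9.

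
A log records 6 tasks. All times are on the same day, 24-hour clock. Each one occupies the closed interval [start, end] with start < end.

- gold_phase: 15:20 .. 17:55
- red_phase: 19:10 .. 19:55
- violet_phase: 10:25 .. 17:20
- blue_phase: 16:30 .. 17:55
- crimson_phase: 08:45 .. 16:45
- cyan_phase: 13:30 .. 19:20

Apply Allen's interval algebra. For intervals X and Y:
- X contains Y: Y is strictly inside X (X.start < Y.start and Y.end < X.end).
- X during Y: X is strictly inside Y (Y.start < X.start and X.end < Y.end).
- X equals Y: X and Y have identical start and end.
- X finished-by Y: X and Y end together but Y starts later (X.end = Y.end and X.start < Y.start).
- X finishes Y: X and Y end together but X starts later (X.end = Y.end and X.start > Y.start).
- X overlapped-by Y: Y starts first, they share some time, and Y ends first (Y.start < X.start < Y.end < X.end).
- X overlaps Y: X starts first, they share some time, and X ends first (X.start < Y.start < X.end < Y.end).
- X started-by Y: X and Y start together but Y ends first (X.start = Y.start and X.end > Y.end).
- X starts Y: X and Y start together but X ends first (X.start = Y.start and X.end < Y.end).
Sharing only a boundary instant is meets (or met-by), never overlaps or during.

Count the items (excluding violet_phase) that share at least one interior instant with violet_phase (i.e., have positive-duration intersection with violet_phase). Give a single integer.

4

Target violet_phase = [10:25, 17:20].
blue_phase [16:30, 17:55] → overlapped-by → counts.
crimson_phase [08:45, 16:45] → overlaps → counts.
cyan_phase [13:30, 19:20] → overlapped-by → counts.
gold_phase [15:20, 17:55] → overlapped-by → counts.
red_phase [19:10, 19:55] → after → no.
Total: 4.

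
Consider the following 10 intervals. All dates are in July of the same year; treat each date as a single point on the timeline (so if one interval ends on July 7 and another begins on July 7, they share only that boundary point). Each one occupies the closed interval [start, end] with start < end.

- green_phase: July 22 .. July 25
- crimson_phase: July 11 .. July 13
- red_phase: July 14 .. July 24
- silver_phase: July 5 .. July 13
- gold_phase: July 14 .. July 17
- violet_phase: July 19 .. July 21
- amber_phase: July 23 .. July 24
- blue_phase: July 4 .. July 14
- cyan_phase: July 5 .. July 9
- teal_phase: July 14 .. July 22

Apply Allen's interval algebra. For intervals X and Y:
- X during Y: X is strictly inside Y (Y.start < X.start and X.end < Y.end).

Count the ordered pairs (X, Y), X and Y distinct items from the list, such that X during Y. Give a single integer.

6

Checking all 90 ordered pairs for relation 'during'; matching pairs in alphabetical order:
(amber_phase, green_phase): amber_phase during green_phase ✓
(crimson_phase, blue_phase): crimson_phase during blue_phase ✓
(cyan_phase, blue_phase): cyan_phase during blue_phase ✓
(silver_phase, blue_phase): silver_phase during blue_phase ✓
(violet_phase, red_phase): violet_phase during red_phase ✓
(violet_phase, teal_phase): violet_phase during teal_phase ✓
Count: 6.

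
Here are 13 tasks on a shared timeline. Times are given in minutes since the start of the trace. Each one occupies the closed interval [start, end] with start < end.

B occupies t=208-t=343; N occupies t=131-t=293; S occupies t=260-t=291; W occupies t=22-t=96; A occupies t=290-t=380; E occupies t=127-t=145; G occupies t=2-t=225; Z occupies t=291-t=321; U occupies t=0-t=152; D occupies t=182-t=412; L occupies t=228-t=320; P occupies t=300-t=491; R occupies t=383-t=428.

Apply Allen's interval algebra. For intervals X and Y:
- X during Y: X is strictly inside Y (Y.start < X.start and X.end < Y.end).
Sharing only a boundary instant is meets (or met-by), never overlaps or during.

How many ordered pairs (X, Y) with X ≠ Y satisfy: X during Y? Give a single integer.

Checking all 156 ordered pairs for relation 'during'; matching pairs in alphabetical order:
(A, D): A during D ✓
(B, D): B during D ✓
(E, G): E during G ✓
(E, U): E during U ✓
(L, B): L during B ✓
(L, D): L during D ✓
(R, P): R during P ✓
(S, B): S during B ✓
(S, D): S during D ✓
(S, L): S during L ✓
(S, N): S during N ✓
(W, G): W during G ✓
(W, U): W during U ✓
(Z, A): Z during A ✓
(Z, B): Z during B ✓
(Z, D): Z during D ✓
Count: 16.

16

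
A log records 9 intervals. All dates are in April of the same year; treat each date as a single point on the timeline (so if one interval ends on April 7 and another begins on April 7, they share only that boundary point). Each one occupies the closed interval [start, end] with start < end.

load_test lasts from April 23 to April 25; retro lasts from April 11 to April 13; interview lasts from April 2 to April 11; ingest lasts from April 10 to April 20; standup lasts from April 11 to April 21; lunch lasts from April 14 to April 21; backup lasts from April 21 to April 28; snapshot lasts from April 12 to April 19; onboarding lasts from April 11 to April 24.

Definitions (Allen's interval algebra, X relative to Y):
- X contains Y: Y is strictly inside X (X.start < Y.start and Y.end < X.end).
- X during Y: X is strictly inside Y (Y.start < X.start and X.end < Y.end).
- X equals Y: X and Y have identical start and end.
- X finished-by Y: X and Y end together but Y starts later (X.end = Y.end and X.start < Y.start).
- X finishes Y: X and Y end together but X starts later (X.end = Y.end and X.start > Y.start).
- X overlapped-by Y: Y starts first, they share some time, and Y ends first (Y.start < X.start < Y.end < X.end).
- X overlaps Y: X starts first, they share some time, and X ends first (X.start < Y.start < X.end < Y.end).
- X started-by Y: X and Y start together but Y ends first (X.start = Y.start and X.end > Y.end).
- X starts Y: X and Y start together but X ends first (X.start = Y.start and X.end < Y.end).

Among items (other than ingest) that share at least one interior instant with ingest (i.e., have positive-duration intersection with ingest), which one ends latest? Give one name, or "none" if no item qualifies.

onboarding

Target ingest = [April 10, April 20].
backup [April 21, April 28] → after → excluded.
interview [April 2, April 11] → overlaps → candidate.
load_test [April 23, April 25] → after → excluded.
lunch [April 14, April 21] → overlapped-by → candidate.
onboarding [April 11, April 24] → overlapped-by → candidate.
retro [April 11, April 13] → during → candidate.
snapshot [April 12, April 19] → during → candidate.
standup [April 11, April 21] → overlapped-by → candidate.
Among candidates, latest end is April 24 → onboarding.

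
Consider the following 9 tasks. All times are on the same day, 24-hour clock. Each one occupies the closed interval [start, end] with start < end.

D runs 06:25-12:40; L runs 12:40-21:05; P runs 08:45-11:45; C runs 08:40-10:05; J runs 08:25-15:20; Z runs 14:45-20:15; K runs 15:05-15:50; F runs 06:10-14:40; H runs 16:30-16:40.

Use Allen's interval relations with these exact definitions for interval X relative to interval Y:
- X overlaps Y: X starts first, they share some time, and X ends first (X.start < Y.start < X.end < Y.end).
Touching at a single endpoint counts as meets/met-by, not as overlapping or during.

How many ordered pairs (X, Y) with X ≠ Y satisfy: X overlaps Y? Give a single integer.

Checking all 72 ordered pairs for relation 'overlaps'; matching pairs in alphabetical order:
(C, P): C overlaps P ✓
(D, J): D overlaps J ✓
(F, J): F overlaps J ✓
(F, L): F overlaps L ✓
(J, K): J overlaps K ✓
(J, L): J overlaps L ✓
(J, Z): J overlaps Z ✓
Count: 7.

7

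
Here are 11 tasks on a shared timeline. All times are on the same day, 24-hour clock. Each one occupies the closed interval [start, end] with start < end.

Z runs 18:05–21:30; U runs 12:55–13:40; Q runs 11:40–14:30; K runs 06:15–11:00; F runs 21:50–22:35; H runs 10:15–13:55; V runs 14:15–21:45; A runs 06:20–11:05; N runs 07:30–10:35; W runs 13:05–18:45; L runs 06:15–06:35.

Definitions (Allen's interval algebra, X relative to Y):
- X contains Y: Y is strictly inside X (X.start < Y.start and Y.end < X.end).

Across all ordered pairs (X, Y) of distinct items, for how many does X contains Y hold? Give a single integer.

Checking all 110 ordered pairs for relation 'contains'; matching pairs in alphabetical order:
(A, N): A contains N ✓
(H, U): H contains U ✓
(K, N): K contains N ✓
(Q, U): Q contains U ✓
(V, Z): V contains Z ✓
Count: 5.

5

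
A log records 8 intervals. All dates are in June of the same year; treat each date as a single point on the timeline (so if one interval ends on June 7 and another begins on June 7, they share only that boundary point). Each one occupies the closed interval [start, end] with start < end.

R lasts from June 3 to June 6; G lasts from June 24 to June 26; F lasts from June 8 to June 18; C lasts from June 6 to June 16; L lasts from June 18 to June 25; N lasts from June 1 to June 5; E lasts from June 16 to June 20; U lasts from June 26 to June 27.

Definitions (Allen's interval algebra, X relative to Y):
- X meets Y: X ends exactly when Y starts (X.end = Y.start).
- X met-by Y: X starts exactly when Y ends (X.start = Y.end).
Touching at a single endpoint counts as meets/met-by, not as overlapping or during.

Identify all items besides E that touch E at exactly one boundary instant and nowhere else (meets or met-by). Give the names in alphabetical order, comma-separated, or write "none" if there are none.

Target E = [June 16, June 20].
C [June 6, June 16] → meets → yes.
F [June 8, June 18] → overlaps → no.
G [June 24, June 26] → after → no.
L [June 18, June 25] → overlapped-by → no.
N [June 1, June 5] → before → no.
R [June 3, June 6] → before → no.
U [June 26, June 27] → after → no.
Result: C.

C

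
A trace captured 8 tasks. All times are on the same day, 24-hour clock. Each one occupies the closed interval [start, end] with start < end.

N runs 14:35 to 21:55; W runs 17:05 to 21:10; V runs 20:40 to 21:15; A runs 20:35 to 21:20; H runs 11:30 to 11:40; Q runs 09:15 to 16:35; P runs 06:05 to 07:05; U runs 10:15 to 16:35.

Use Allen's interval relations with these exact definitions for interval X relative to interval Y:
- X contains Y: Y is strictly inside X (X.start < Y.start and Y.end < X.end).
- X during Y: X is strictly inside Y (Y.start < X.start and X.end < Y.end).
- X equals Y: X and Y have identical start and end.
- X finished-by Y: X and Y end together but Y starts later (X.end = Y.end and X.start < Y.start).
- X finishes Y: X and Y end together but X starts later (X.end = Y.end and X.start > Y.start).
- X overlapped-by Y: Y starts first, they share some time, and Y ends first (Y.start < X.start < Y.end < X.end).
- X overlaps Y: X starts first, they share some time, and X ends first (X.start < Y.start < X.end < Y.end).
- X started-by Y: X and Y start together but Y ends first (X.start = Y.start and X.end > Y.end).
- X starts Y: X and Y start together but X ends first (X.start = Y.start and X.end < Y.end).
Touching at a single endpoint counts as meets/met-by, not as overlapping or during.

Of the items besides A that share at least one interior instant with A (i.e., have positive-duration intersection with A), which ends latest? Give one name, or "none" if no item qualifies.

N

Target A = [20:35, 21:20].
H [11:30, 11:40] → before → excluded.
N [14:35, 21:55] → contains → candidate.
P [06:05, 07:05] → before → excluded.
Q [09:15, 16:35] → before → excluded.
U [10:15, 16:35] → before → excluded.
V [20:40, 21:15] → during → candidate.
W [17:05, 21:10] → overlaps → candidate.
Among candidates, latest end is 21:55 → N.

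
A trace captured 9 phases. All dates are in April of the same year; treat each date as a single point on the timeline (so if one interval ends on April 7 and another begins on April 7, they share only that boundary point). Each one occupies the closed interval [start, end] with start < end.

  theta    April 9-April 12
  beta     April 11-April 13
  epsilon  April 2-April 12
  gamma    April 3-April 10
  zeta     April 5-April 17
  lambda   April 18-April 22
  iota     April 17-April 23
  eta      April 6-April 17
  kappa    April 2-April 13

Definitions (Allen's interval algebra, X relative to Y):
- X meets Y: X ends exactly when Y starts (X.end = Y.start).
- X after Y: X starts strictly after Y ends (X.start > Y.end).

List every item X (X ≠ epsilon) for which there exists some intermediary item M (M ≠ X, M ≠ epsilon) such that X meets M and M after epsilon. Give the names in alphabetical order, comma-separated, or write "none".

Target epsilon = [April 2, April 12].
Intermediaries M with M after epsilon: iota, lambda.
Via iota — items with X meets iota: eta, zeta.
Via lambda — items with X meets lambda: none.
Union: eta, zeta.

eta, zeta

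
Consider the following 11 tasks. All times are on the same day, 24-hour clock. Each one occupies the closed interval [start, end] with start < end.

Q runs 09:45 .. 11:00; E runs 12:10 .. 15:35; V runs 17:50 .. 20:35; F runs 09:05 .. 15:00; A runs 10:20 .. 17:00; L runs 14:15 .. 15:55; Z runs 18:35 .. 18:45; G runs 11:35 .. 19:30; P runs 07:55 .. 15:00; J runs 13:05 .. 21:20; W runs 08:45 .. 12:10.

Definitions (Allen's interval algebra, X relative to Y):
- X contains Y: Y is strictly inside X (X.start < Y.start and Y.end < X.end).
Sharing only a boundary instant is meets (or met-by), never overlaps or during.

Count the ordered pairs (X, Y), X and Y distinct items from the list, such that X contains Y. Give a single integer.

13

Checking all 110 ordered pairs for relation 'contains'; matching pairs in alphabetical order:
(A, E): A contains E ✓
(A, L): A contains L ✓
(F, Q): F contains Q ✓
(G, E): G contains E ✓
(G, L): G contains L ✓
(G, Z): G contains Z ✓
(J, L): J contains L ✓
(J, V): J contains V ✓
(J, Z): J contains Z ✓
(P, Q): P contains Q ✓
(P, W): P contains W ✓
(V, Z): V contains Z ✓
(W, Q): W contains Q ✓
Count: 13.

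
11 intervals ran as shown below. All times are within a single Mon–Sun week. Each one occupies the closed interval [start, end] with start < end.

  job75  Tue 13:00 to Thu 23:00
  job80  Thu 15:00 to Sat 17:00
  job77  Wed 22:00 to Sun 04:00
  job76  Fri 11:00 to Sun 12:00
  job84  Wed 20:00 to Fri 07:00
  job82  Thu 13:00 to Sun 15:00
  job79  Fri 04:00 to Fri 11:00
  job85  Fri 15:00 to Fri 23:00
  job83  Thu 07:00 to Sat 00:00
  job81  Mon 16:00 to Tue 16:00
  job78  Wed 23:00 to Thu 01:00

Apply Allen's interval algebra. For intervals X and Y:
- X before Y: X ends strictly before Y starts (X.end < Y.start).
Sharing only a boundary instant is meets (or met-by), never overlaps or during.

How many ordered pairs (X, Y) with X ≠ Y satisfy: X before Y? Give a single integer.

21

Checking all 110 ordered pairs for relation 'before'; matching pairs in alphabetical order:
(job75, job76): job75 before job76 ✓
(job75, job79): job75 before job79 ✓
(job75, job85): job75 before job85 ✓
(job78, job76): job78 before job76 ✓
(job78, job79): job78 before job79 ✓
(job78, job80): job78 before job80 ✓
(job78, job82): job78 before job82 ✓
(job78, job83): job78 before job83 ✓
(job78, job85): job78 before job85 ✓
(job79, job85): job79 before job85 ✓
(job81, job76): job81 before job76 ✓
(job81, job77): job81 before job77 ✓
(job81, job78): job81 before job78 ✓
(job81, job79): job81 before job79 ✓
(job81, job80): job81 before job80 ✓
(job81, job82): job81 before job82 ✓
(job81, job83): job81 before job83 ✓
(job81, job84): job81 before job84 ✓
(job81, job85): job81 before job85 ✓
(job84, job76): job84 before job76 ✓
(job84, job85): job84 before job85 ✓
Count: 21.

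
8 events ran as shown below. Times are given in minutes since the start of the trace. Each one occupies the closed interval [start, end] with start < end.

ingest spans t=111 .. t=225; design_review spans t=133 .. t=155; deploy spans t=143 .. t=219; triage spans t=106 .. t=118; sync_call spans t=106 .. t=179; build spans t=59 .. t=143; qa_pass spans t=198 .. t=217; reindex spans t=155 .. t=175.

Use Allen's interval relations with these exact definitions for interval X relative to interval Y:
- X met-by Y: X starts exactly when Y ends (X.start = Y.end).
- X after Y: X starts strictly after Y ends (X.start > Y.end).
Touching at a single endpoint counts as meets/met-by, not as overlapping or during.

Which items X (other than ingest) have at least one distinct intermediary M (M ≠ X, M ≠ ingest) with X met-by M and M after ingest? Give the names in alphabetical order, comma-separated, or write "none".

none

Target ingest = [t=111, t=225].
Intermediaries M with M after ingest: none.
Union: none.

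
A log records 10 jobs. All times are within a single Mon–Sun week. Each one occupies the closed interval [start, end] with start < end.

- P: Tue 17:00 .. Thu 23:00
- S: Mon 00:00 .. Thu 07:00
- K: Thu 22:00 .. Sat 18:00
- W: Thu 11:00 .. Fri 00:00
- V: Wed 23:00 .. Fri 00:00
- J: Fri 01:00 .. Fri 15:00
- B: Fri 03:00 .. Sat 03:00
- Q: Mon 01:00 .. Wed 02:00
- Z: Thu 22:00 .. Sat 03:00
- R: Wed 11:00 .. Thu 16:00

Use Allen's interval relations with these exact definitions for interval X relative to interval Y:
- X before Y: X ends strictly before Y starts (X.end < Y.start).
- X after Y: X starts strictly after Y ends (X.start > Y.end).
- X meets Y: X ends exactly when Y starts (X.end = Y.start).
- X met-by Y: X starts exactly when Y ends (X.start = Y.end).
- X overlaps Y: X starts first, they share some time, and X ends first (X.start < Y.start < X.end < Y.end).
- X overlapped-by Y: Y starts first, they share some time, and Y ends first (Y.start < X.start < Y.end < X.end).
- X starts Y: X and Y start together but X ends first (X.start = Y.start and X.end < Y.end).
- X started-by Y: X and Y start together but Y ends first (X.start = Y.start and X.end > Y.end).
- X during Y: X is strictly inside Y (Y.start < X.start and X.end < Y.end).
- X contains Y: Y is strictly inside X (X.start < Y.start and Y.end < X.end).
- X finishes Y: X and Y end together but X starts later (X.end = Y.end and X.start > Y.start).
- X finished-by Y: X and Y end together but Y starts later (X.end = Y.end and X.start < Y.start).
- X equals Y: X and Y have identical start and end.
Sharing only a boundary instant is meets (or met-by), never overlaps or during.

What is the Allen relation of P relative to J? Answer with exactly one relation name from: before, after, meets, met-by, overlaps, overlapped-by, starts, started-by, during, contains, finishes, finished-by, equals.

before

P = [Tue 17:00, Thu 23:00]; J = [Fri 01:00, Fri 15:00].
Compare endpoints: P.start < J.start, P.start < J.end, P.end < J.start, P.end < J.end.
That pattern is 'before'.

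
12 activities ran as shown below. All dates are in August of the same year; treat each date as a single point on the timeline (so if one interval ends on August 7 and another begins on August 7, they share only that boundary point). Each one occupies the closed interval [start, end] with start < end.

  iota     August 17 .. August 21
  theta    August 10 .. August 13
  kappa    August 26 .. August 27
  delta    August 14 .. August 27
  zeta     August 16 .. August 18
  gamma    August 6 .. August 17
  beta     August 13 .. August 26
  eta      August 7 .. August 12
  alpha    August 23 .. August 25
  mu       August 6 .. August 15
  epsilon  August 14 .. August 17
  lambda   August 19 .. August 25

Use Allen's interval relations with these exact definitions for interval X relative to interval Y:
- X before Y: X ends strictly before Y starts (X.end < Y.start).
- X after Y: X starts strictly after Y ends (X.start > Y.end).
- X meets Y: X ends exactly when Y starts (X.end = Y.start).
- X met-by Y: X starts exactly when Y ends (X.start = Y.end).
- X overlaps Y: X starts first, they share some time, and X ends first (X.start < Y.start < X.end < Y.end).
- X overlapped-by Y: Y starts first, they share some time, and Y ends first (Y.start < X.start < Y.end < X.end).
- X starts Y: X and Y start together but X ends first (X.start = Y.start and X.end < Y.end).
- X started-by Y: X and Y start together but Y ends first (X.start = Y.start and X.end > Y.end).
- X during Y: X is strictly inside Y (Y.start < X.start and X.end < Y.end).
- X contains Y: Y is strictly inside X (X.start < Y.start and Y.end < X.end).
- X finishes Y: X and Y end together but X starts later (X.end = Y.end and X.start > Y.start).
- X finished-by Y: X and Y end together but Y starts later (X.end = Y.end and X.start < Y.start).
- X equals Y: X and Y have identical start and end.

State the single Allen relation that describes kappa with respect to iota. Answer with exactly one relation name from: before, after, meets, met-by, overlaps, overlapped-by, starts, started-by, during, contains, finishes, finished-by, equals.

kappa = [August 26, August 27]; iota = [August 17, August 21].
Compare endpoints: kappa.start > iota.start, kappa.start > iota.end, kappa.end > iota.start, kappa.end > iota.end.
That pattern is 'after'.

after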